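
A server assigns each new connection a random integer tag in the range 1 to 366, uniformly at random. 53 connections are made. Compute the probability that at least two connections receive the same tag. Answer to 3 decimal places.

0.981

It's easier to compute the probability that all 53 are distinct.
P(all distinct) = 366/366 · 365/366 · ··· · 314/366 ≈ 0.019.
So the probability of at least one match is 1 − 0.019 = 0.981.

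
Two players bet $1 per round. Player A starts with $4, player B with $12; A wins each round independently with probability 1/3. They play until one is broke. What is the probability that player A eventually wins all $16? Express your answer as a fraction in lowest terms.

1/4369

Let r = q/p = (2/3)/(1/3) = 2. The recurrence P(i) = p·P(i+1) + q·P(i−1) with P(0)=0, P(16)=1 gives P(i) = (1 − r^i)/(1 − r^16).
P(4) = (1 − (2)^4) / (1 − (2)^16) = 1/4369.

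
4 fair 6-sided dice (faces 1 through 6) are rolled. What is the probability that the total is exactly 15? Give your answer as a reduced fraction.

There are 6^4 = 1296 equally likely outcomes.
The number of ordered 4-tuples from {1,…,6} summing to 15 is 140.
P(sum = 15) = 140/1296 = 35/324.

35/324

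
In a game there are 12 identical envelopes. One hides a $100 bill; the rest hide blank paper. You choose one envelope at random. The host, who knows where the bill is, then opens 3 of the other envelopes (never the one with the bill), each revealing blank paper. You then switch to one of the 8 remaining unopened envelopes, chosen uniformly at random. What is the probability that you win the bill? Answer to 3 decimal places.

0.115

Your original envelope holds the bill with probability 1/12, so the other 11 collectively hold it with probability 11/12.
The host can always find 3 empty envelopes to open, so the reveals don't change that 11/12; it is now spread over the 8 remaining unopened envelopes.
P(win by switching) = (11/12) · (1/8) = 11/96 ≈ 0.115.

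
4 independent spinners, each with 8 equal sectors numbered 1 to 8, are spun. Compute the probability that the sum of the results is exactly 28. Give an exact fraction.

35/4096

There are 8^4 = 4096 equally likely outcomes.
The number of ordered 4-tuples from {1,…,8} summing to 28 is 35.
P(sum = 28) = 35/4096.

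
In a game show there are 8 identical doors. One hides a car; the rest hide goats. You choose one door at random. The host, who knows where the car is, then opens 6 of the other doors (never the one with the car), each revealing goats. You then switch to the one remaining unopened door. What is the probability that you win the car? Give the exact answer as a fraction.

Your original door holds the car with probability 1/8, so the other 7 collectively hold it with probability 7/8.
The host can always find 6 empty doors to open, so the reveals don't change that 7/8; it is now spread over the 1 remaining unopened door.
P(win by switching) = (7/8) · (1/1) = 7/8.

7/8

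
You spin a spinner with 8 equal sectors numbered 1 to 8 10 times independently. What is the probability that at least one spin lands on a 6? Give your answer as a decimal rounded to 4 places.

0.7369

P(no spin lands on a 6) = (7/8)^10 ≈ 0.2631.
P(at least one) = 1 − 0.2631 = 0.7369.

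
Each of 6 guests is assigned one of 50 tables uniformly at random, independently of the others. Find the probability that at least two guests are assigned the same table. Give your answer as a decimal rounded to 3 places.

It's easier to compute the probability that all 6 are distinct.
P(all distinct) = 50/50 · 49/50 · ··· · 45/50 ≈ 0.732.
So the probability of at least one match is 1 − 0.732 = 0.268.

0.268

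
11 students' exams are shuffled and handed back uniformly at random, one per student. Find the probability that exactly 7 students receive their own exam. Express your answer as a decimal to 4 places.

0.0001

Choose which 7 of the 11 are fixed: C(11,7) = 330 ways.
The remaining 4 must have no fixed point: D(4) = 9.
P = 330·9/39916800 = 1/13440 ≈ 0.0001.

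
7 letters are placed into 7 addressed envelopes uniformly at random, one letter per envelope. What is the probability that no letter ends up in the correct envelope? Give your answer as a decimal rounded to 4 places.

This is the derangement probability: permutations of 7 with no fixed point.
D(7) = 7! · (1 − 1/1! + 1/2! − ··· + (−1)^7/7!) = 1854.
P = 1854/5040 = 103/280 ≈ 0.3679.

0.3679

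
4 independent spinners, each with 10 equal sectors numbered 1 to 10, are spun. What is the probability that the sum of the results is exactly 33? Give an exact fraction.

3/250

There are 10^4 = 10000 equally likely outcomes.
The number of ordered 4-tuples from {1,…,10} summing to 33 is 120.
P(sum = 33) = 120/10000 = 3/250.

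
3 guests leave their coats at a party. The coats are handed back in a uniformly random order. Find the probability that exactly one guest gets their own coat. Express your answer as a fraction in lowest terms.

1/2

Choose which one is fixed: C(3,1) = 3 ways.
The remaining 2 must have no fixed point: D(2) = 1.
P = 3·1/6 = 1/2.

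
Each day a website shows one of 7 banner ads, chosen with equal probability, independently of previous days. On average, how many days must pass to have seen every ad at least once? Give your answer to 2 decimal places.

18.15

After i distinct types are collected, each trial gives a new one with probability (7−i)/7, so the expected wait for the next new type is 7/(7−i).
E = 7/7 + 7/6 + 7/5 + 7/4 + 7/3 + 7/2 + 7/1 = 363/20 ≈ 18.15.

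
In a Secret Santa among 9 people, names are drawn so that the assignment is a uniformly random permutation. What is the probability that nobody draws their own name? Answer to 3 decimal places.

This is the derangement probability: permutations of 9 with no fixed point.
D(9) = 9! · (1 − 1/1! + 1/2! − ··· + (−1)^9/9!) = 133496.
P = 133496/362880 = 16687/45360 ≈ 0.368.

0.368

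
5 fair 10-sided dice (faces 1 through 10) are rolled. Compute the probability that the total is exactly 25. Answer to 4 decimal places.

0.0563

There are 10^5 = 100000 equally likely outcomes.
The number of ordered 5-tuples from {1,…,10} summing to 25 is 5631.
P(sum = 25) = 5631/100000 ≈ 0.0563.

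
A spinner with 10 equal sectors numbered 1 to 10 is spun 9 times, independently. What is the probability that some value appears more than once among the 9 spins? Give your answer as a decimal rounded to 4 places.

P(all 9 different) = 10/10 · 9/10 · ··· · 2/10 ≈ 0.0036.
P(at least two equal) = 1 − 0.0036 = 0.9964.

0.9964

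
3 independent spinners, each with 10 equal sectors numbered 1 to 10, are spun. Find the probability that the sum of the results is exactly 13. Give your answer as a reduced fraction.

There are 10^3 = 1000 equally likely outcomes.
The number of ordered 3-tuples from {1,…,10} summing to 13 is 63.
P(sum = 13) = 63/1000.

63/1000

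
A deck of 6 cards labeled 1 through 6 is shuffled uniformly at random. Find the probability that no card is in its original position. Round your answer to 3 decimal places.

This is the derangement probability: permutations of 6 with no fixed point.
D(6) = 6! · (1 − 1/1! + 1/2! − ··· + (−1)^6/6!) = 265.
P = 265/720 = 53/144 ≈ 0.368.

0.368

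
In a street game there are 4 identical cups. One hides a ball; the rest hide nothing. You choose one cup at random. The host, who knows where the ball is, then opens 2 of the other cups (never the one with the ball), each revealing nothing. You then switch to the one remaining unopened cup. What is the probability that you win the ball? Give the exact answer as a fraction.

3/4

Your original cup holds the ball with probability 1/4, so the other 3 collectively hold it with probability 3/4.
The host can always find 2 empty cups to open, so the reveals don't change that 3/4; it is now spread over the 1 remaining unopened cup.
P(win by switching) = (3/4) · (1/1) = 3/4.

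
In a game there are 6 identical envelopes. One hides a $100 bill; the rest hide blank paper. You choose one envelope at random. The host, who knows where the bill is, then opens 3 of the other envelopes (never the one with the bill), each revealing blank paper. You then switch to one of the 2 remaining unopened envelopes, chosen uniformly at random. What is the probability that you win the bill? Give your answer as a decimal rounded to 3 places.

0.417

Your original envelope holds the bill with probability 1/6, so the other 5 collectively hold it with probability 5/6.
The host can always find 3 empty envelopes to open, so the reveals don't change that 5/6; it is now spread over the 2 remaining unopened envelopes.
P(win by switching) = (5/6) · (1/2) = 5/12 ≈ 0.417.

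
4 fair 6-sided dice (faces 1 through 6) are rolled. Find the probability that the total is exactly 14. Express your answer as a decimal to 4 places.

There are 6^4 = 1296 equally likely outcomes.
The number of ordered 4-tuples from {1,…,6} summing to 14 is 146.
P(sum = 14) = 146/1296 = 73/648 ≈ 0.1127.

0.1127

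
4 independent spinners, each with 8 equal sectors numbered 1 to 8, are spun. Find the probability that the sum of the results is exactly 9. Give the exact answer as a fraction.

There are 8^4 = 4096 equally likely outcomes.
The number of ordered 4-tuples from {1,…,8} summing to 9 is 56.
P(sum = 9) = 56/4096 = 7/512.

7/512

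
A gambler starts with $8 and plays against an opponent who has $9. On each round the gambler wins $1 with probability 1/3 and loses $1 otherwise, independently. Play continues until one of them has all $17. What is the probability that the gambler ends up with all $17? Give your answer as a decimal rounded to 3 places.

Let r = q/p = (2/3)/(1/3) = 2. The recurrence P(i) = p·P(i+1) + q·P(i−1) with P(0)=0, P(17)=1 gives P(i) = (1 − r^i)/(1 − r^17).
P(8) = (1 − (2)^8) / (1 − (2)^17) = 255/131071 ≈ 0.002.

0.002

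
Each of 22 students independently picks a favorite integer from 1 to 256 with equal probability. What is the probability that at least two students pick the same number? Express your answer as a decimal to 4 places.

It's easier to compute the probability that all 22 are distinct.
P(all distinct) = 256/256 · 255/256 · ··· · 235/256 ≈ 0.3951.
So the probability of at least one match is 1 − 0.3951 = 0.6049.

0.6049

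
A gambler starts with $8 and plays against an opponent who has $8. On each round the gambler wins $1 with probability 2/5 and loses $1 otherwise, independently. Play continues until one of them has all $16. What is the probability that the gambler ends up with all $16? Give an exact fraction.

256/6817

Let r = q/p = (3/5)/(2/5) = 3/2. The recurrence P(i) = p·P(i+1) + q·P(i−1) with P(0)=0, P(16)=1 gives P(i) = (1 − r^i)/(1 − r^16).
P(8) = (1 − (3/2)^8) / (1 − (3/2)^16) = 256/6817.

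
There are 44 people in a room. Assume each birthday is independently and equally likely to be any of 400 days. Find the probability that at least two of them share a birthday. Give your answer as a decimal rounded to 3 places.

It's easier to compute the probability that all 44 are distinct.
P(all distinct) = 400/400 · 399/400 · ··· · 357/400 ≈ 0.086.
So the probability of at least one match is 1 − 0.086 = 0.914.

0.914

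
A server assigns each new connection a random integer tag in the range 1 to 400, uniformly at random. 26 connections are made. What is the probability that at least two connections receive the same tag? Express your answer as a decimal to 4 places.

It's easier to compute the probability that all 26 are distinct.
P(all distinct) = 400/400 · 399/400 · ··· · 375/400 ≈ 0.4359.
So the probability of at least one match is 1 − 0.4359 = 0.5641.

0.5641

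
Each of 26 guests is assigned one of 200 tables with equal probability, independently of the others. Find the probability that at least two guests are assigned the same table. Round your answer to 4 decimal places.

0.8171

It's easier to compute the probability that all 26 are distinct.
P(all distinct) = 200/200 · 199/200 · ··· · 175/200 ≈ 0.1829.
So the probability of at least one match is 1 − 0.1829 = 0.8171.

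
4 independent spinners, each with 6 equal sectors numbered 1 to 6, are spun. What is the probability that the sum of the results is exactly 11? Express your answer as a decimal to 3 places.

0.080

There are 6^4 = 1296 equally likely outcomes.
The number of ordered 4-tuples from {1,…,6} summing to 11 is 104.
P(sum = 11) = 104/1296 = 13/162 ≈ 0.080.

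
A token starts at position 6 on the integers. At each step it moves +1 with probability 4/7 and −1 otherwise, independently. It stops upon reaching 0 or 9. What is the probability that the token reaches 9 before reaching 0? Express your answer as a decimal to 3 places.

Let r = q/p = (3/7)/(4/7) = 3/4. The recurrence P(i) = p·P(i+1) + q·P(i−1) with P(0)=0, P(9)=1 gives P(i) = (1 − r^i)/(1 − r^9).
P(6) = (1 − (3/4)^6) / (1 − (3/4)^9) = 5824/6553 ≈ 0.889.

0.889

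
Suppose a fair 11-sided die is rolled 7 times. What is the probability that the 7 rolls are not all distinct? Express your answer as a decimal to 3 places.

P(all 7 different) = 11/11 · 10/11 · ··· · 5/11 ≈ 0.085.
P(at least two equal) = 1 − 0.085 = 0.915.

0.915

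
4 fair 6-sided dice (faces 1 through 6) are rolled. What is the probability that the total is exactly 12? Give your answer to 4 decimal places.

0.0965

There are 6^4 = 1296 equally likely outcomes.
The number of ordered 4-tuples from {1,…,6} summing to 12 is 125.
P(sum = 12) = 125/1296 ≈ 0.0965.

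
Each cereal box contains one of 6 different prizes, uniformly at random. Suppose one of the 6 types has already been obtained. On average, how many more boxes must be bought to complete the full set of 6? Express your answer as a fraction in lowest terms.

Starting from 1 distinct type, each trial gives a new one with probability (6−i)/6 when i types are held, so the wait for the next new type is 6/(6−i).
E = 6/5 + 6/4 + 6/3 + 6/2 + 6/1 = 137/10.

137/10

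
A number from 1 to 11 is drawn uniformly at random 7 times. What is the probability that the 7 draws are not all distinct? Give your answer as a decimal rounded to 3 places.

0.915

P(all 7 different) = 11/11 · 10/11 · ··· · 5/11 ≈ 0.085.
P(at least two equal) = 1 − 0.085 = 0.915.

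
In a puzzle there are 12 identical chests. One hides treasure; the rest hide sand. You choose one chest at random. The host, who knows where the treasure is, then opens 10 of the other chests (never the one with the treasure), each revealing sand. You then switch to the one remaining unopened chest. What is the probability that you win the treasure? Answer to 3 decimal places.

Your original chest holds the treasure with probability 1/12, so the other 11 collectively hold it with probability 11/12.
The host can always find 10 empty chests to open, so the reveals don't change that 11/12; it is now spread over the 1 remaining unopened chest.
P(win by switching) = (11/12) · (1/1) = 11/12 ≈ 0.917.

0.917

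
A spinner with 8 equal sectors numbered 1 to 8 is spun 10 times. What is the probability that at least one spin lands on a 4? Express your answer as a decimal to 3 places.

0.737

P(no spin lands on a 4) = (7/8)^10 ≈ 0.263.
P(at least one) = 1 − 0.263 = 0.737.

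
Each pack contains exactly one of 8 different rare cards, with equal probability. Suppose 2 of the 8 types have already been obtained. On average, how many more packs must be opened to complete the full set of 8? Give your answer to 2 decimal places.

19.60

Starting from 2 distinct types, each trial gives a new one with probability (8−i)/8 when i types are held, so the wait for the next new type is 8/(8−i).
E = 8/6 + 8/5 + 8/4 + 8/3 + 8/2 + 8/1 = 98/5 ≈ 19.60.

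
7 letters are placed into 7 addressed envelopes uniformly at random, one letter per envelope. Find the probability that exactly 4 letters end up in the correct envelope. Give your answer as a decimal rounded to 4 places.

Choose which 4 of the 7 are fixed: C(7,4) = 35 ways.
The remaining 3 must have no fixed point: D(3) = 2.
P = 35·2/5040 = 1/72 ≈ 0.0139.

0.0139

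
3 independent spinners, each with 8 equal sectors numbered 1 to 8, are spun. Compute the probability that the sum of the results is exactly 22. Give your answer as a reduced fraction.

There are 8^3 = 512 equally likely outcomes.
The number of ordered 3-tuples from {1,…,8} summing to 22 is 6.
P(sum = 22) = 6/512 = 3/256.

3/256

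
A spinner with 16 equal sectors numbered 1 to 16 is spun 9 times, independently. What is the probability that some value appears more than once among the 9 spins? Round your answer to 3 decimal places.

P(all 9 different) = 16/16 · 15/16 · ··· · 8/16 ≈ 0.060.
P(at least two equal) = 1 − 0.060 = 0.940.

0.940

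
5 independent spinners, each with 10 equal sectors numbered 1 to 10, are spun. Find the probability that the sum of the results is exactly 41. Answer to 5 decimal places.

0.00715

There are 10^5 = 100000 equally likely outcomes.
The number of ordered 5-tuples from {1,…,10} summing to 41 is 715.
P(sum = 41) = 715/100000 = 143/20000 ≈ 0.00715.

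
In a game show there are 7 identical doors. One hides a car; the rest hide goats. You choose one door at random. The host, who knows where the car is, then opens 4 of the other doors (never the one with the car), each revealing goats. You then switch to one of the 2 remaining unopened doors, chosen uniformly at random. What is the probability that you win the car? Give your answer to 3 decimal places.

0.429

Your original door holds the car with probability 1/7, so the other 6 collectively hold it with probability 6/7.
The host can always find 4 empty doors to open, so the reveals don't change that 6/7; it is now spread over the 2 remaining unopened doors.
P(win by switching) = (6/7) · (1/2) = 3/7 ≈ 0.429.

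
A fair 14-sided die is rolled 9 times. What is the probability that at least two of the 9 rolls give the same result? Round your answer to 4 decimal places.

P(all 9 different) = 14/14 · 13/14 · ··· · 6/14 ≈ 0.0352.
P(at least two equal) = 1 − 0.0352 = 0.9648.

0.9648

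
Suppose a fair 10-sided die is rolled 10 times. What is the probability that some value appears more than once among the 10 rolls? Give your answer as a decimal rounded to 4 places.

0.9996

P(all 10 different) = 10/10 · 9/10 · ··· · 1/10 ≈ 0.0004.
P(at least two equal) = 1 − 0.0004 = 0.9996.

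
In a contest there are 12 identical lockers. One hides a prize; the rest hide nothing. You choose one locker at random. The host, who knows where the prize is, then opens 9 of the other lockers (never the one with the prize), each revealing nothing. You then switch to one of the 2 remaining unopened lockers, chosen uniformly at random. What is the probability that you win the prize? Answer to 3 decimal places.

0.458

Your original locker holds the prize with probability 1/12, so the other 11 collectively hold it with probability 11/12.
The host can always find 9 empty lockers to open, so the reveals don't change that 11/12; it is now spread over the 2 remaining unopened lockers.
P(win by switching) = (11/12) · (1/2) = 11/24 ≈ 0.458.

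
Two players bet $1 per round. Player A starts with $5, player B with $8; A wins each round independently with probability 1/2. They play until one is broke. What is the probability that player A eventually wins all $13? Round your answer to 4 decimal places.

0.3846

With a fair step, P(i) = ½P(i−1) + ½P(i+1) with P(0)=0, P(13)=1 has the linear solution P(i) = i/13.
P(5) = 5/13 ≈ 0.3846.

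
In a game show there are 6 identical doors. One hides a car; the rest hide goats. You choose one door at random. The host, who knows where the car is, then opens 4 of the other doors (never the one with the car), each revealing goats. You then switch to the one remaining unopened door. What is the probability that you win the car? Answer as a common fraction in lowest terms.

Your original door holds the car with probability 1/6, so the other 5 collectively hold it with probability 5/6.
The host can always find 4 empty doors to open, so the reveals don't change that 5/6; it is now spread over the 1 remaining unopened door.
P(win by switching) = (5/6) · (1/1) = 5/6.

5/6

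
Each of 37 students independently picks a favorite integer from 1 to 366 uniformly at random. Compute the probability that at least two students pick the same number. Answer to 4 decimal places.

0.8479

It's easier to compute the probability that all 37 are distinct.
P(all distinct) = 366/366 · 365/366 · ··· · 330/366 ≈ 0.1521.
So the probability of at least one match is 1 − 0.1521 = 0.8479.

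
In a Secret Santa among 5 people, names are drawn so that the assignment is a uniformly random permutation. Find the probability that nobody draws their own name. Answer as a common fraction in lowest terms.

11/30

This is the derangement probability: permutations of 5 with no fixed point.
D(5) = 5! · (1 − 1/1! + 1/2! − ··· + (−1)^5/5!) = 44.
P = 44/120 = 11/30.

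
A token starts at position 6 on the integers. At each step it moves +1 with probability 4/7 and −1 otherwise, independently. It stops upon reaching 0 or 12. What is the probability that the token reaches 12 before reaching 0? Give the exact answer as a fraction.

4096/4825

Let r = q/p = (3/7)/(4/7) = 3/4. The recurrence P(i) = p·P(i+1) + q·P(i−1) with P(0)=0, P(12)=1 gives P(i) = (1 − r^i)/(1 − r^12).
P(6) = (1 − (3/4)^6) / (1 − (3/4)^12) = 4096/4825.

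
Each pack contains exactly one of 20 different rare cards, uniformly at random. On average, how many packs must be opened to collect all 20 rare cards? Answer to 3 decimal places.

After i distinct types are collected, each trial gives a new one with probability (20−i)/20, so the expected wait for the next new type is 20/(20−i).
E = 20/20 + 20/19 + 20/18 + 20/17 + 20/16 + 20/15 + 20/14 + 20/13 + 20/12 + 20/11 + 20/10 + 20/9 + 20/8 + 20/7 + 20/6 + 20/5 + 20/4 + 20/3 + 20/2 + 20/1 = 279175675/3879876 ≈ 71.955.

71.955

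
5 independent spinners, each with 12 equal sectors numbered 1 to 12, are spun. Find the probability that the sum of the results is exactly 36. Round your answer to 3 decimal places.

0.046

There are 12^5 = 248832 equally likely outcomes.
The number of ordered 5-tuples from {1,…,12} summing to 36 is 11385.
P(sum = 36) = 11385/248832 = 1265/27648 ≈ 0.046.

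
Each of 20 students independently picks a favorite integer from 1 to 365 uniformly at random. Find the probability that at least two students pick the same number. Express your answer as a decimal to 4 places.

0.4114

It's easier to compute the probability that all 20 are distinct.
P(all distinct) = 365/365 · 364/365 · ··· · 346/365 ≈ 0.5886.
So the probability of at least one match is 1 − 0.5886 = 0.4114.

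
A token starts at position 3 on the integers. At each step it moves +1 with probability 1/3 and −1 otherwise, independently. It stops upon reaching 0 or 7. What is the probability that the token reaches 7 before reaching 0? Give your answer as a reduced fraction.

Let r = q/p = (2/3)/(1/3) = 2. The recurrence P(i) = p·P(i+1) + q·P(i−1) with P(0)=0, P(7)=1 gives P(i) = (1 − r^i)/(1 − r^7).
P(3) = (1 − (2)^3) / (1 − (2)^7) = 7/127.

7/127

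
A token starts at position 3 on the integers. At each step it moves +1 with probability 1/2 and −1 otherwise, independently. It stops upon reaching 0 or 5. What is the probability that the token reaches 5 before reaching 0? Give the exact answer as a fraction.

3/5

With a fair step, P(i) = ½P(i−1) + ½P(i+1) with P(0)=0, P(5)=1 has the linear solution P(i) = i/5.
P(3) = 3/5.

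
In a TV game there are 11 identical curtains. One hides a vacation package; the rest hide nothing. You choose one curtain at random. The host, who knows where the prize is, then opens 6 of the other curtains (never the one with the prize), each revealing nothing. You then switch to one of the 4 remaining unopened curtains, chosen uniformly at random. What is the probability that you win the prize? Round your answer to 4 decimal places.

0.2273

Your original curtain holds the prize with probability 1/11, so the other 10 collectively hold it with probability 10/11.
The host can always find 6 empty curtains to open, so the reveals don't change that 10/11; it is now spread over the 4 remaining unopened curtains.
P(win by switching) = (10/11) · (1/4) = 5/22 ≈ 0.2273.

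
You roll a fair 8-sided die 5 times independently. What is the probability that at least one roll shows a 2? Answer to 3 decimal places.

P(no roll shows a 2) = (7/8)^5 ≈ 0.513.
P(at least one) = 1 − 0.513 = 0.487.

0.487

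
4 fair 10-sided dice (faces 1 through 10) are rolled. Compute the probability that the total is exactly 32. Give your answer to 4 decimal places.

0.0165

There are 10^4 = 10000 equally likely outcomes.
The number of ordered 4-tuples from {1,…,10} summing to 32 is 165.
P(sum = 32) = 165/10000 = 33/2000 ≈ 0.0165.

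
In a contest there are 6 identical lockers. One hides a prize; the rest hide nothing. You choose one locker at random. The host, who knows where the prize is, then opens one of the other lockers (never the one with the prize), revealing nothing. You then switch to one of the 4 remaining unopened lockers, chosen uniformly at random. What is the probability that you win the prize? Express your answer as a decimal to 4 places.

0.2083

Your original locker holds the prize with probability 1/6, so the other 5 collectively hold it with probability 5/6.
The host can always find an empty locker to open, so this doesn't change that 5/6; it is now spread over the 4 remaining unopened lockers.
P(win by switching) = (5/6) · (1/4) = 5/24 ≈ 0.2083.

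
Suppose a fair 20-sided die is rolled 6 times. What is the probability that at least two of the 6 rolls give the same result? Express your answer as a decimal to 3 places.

0.564

P(all 6 different) = 20/20 · 19/20 · ··· · 15/20 ≈ 0.436.
P(at least two equal) = 1 − 0.436 = 0.564.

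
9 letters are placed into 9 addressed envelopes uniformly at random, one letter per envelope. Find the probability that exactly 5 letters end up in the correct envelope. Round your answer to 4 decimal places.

0.0031

Choose which 5 of the 9 are fixed: C(9,5) = 126 ways.
The remaining 4 must have no fixed point: D(4) = 9.
P = 126·9/362880 = 1/320 ≈ 0.0031.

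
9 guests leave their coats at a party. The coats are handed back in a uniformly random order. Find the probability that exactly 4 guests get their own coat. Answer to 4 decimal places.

0.0153

Choose which 4 of the 9 are fixed: C(9,4) = 126 ways.
The remaining 5 must have no fixed point: D(5) = 44.
P = 126·44/362880 = 11/720 ≈ 0.0153.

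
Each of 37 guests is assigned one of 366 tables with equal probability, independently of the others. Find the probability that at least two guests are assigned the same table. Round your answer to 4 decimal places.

It's easier to compute the probability that all 37 are distinct.
P(all distinct) = 366/366 · 365/366 · ··· · 330/366 ≈ 0.1521.
So the probability of at least one match is 1 − 0.1521 = 0.8479.

0.8479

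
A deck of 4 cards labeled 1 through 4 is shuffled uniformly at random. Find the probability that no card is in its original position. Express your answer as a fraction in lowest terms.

3/8

This is the derangement probability: permutations of 4 with no fixed point.
D(4) = 4! · (1 − 1/1! + 1/2! − ··· + (−1)^4/4!) = 9.
P = 9/24 = 3/8.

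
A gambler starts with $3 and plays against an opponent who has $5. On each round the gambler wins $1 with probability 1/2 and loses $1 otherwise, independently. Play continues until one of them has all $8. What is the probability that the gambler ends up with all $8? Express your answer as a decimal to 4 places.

0.3750

With a fair step, P(i) = ½P(i−1) + ½P(i+1) with P(0)=0, P(8)=1 has the linear solution P(i) = i/8.
P(3) = 3/8 ≈ 0.3750.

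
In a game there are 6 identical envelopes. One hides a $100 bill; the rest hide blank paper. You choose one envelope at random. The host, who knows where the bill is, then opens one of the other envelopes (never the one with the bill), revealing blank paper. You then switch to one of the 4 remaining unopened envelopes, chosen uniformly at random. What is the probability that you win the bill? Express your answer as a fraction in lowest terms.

5/24

Your original envelope holds the bill with probability 1/6, so the other 5 collectively hold it with probability 5/6.
The host can always find an empty envelope to open, so this doesn't change that 5/6; it is now spread over the 4 remaining unopened envelopes.
P(win by switching) = (5/6) · (1/4) = 5/24.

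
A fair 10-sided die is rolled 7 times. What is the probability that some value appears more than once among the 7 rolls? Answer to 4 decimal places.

0.9395

P(all 7 different) = 10/10 · 9/10 · ··· · 4/10 ≈ 0.0605.
P(at least two equal) = 1 − 0.0605 = 0.9395.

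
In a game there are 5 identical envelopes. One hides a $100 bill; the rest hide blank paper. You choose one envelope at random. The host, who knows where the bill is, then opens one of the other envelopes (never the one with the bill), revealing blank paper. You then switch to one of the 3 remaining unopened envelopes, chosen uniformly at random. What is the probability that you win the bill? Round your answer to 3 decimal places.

0.267

Your original envelope holds the bill with probability 1/5, so the other 4 collectively hold it with probability 4/5.
The host can always find an empty envelope to open, so this doesn't change that 4/5; it is now spread over the 3 remaining unopened envelopes.
P(win by switching) = (4/5) · (1/3) = 4/15 ≈ 0.267.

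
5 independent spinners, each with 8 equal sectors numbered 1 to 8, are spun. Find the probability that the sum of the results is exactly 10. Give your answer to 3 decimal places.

0.004

There are 8^5 = 32768 equally likely outcomes.
The number of ordered 5-tuples from {1,…,8} summing to 10 is 126.
P(sum = 10) = 126/32768 = 63/16384 ≈ 0.004.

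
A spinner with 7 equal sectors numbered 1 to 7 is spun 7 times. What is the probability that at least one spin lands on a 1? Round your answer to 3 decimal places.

0.660

P(no spin lands on a 1) = (6/7)^7 ≈ 0.340.
P(at least one) = 1 − 0.340 = 0.660.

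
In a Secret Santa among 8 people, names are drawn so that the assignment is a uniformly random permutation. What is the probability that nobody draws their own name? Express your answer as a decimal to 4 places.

This is the derangement probability: permutations of 8 with no fixed point.
D(8) = 8! · (1 − 1/1! + 1/2! − ··· + (−1)^8/8!) = 14833.
P = 14833/40320 = 2119/5760 ≈ 0.3679.

0.3679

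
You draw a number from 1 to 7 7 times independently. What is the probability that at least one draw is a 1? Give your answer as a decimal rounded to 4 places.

0.6601

P(no draw is a 1) = (6/7)^7 ≈ 0.3399.
P(at least one) = 1 − 0.3399 = 0.6601.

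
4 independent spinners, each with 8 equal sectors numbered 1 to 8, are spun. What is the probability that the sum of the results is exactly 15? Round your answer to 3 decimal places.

There are 8^4 = 4096 equally likely outcomes.
The number of ordered 4-tuples from {1,…,8} summing to 15 is 284.
P(sum = 15) = 284/4096 = 71/1024 ≈ 0.069.

0.069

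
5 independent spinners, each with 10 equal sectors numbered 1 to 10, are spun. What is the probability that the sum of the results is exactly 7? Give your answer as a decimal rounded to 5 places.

There are 10^5 = 100000 equally likely outcomes.
The number of ordered 5-tuples from {1,…,10} summing to 7 is 15.
P(sum = 7) = 15/100000 = 3/20000 ≈ 0.00015.

0.00015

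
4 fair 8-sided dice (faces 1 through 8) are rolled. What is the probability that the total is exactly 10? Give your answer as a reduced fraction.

21/1024

There are 8^4 = 4096 equally likely outcomes.
The number of ordered 4-tuples from {1,…,8} summing to 10 is 84.
P(sum = 10) = 84/4096 = 21/1024.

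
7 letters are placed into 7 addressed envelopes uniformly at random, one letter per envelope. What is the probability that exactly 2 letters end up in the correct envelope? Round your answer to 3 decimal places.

0.183

Choose which 2 of the 7 are fixed: C(7,2) = 21 ways.
The remaining 5 must have no fixed point: D(5) = 44.
P = 21·44/5040 = 11/60 ≈ 0.183.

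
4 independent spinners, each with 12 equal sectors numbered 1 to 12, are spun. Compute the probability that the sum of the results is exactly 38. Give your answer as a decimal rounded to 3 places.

0.014

There are 12^4 = 20736 equally likely outcomes.
The number of ordered 4-tuples from {1,…,12} summing to 38 is 286.
P(sum = 38) = 286/20736 = 143/10368 ≈ 0.014.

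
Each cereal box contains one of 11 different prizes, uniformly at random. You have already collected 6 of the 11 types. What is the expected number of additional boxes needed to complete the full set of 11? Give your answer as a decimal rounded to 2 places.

Starting from 6 distinct types, each trial gives a new one with probability (11−i)/11 when i types are held, so the wait for the next new type is 11/(11−i).
E = 11/5 + 11/4 + 11/3 + 11/2 + 11/1 = 1507/60 ≈ 25.12.

25.12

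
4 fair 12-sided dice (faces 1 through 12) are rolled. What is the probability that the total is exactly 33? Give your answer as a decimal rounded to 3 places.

0.035

There are 12^4 = 20736 equally likely outcomes.
The number of ordered 4-tuples from {1,…,12} summing to 33 is 736.
P(sum = 33) = 736/20736 = 23/648 ≈ 0.035.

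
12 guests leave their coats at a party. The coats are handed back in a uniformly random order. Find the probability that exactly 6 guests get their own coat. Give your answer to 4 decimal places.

0.0005

Choose which 6 of the 12 are fixed: C(12,6) = 924 ways.
The remaining 6 must have no fixed point: D(6) = 265.
P = 924·265/479001600 = 53/103680 ≈ 0.0005.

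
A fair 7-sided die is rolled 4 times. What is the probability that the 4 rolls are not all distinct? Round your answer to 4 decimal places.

0.6501

P(all 4 different) = 7/7 · 6/7 · ··· · 4/7 ≈ 0.3499.
P(at least two equal) = 1 − 0.3499 = 0.6501.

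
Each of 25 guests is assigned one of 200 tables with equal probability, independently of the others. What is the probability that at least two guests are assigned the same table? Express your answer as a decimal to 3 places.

It's easier to compute the probability that all 25 are distinct.
P(all distinct) = 200/200 · 199/200 · ··· · 176/200 ≈ 0.209.
So the probability of at least one match is 1 − 0.209 = 0.791.

0.791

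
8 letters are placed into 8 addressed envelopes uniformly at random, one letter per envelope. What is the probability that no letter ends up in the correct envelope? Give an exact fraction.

2119/5760

This is the derangement probability: permutations of 8 with no fixed point.
D(8) = 8! · (1 − 1/1! + 1/2! − ··· + (−1)^8/8!) = 14833.
P = 14833/40320 = 2119/5760.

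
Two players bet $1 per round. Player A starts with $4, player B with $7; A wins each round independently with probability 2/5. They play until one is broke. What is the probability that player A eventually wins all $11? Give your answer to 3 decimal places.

0.048

Let r = q/p = (3/5)/(2/5) = 3/2. The recurrence P(i) = p·P(i+1) + q·P(i−1) with P(0)=0, P(11)=1 gives P(i) = (1 − r^i)/(1 − r^11).
P(4) = (1 − (3/2)^4) / (1 − (3/2)^11) = 8320/175099 ≈ 0.048.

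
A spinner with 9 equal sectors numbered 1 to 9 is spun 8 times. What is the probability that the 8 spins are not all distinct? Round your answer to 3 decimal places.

P(all 8 different) = 9/9 · 8/9 · ··· · 2/9 ≈ 0.008.
P(at least two equal) = 1 − 0.008 = 0.992.

0.992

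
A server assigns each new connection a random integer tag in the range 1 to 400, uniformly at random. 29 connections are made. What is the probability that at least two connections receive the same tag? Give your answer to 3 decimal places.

It's easier to compute the probability that all 29 are distinct.
P(all distinct) = 400/400 · 399/400 · ··· · 372/400 ≈ 0.353.
So the probability of at least one match is 1 − 0.353 = 0.647.

0.647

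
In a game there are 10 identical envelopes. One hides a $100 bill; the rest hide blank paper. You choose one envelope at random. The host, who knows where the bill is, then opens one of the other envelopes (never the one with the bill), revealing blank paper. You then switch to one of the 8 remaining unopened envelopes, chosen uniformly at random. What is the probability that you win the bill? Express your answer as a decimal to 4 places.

0.1125

Your original envelope holds the bill with probability 1/10, so the other 9 collectively hold it with probability 9/10.
The host can always find an empty envelope to open, so this doesn't change that 9/10; it is now spread over the 8 remaining unopened envelopes.
P(win by switching) = (9/10) · (1/8) = 9/80 ≈ 0.1125.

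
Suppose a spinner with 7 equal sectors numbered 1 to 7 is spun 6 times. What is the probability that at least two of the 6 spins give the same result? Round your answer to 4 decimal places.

P(all 6 different) = 7/7 · 6/7 · ··· · 2/7 ≈ 0.0428.
P(at least two equal) = 1 − 0.0428 = 0.9572.

0.9572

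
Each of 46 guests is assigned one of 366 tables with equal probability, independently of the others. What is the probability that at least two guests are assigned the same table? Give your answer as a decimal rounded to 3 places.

0.948

It's easier to compute the probability that all 46 are distinct.
P(all distinct) = 366/366 · 365/366 · ··· · 321/366 ≈ 0.052.
So the probability of at least one match is 1 − 0.052 = 0.948.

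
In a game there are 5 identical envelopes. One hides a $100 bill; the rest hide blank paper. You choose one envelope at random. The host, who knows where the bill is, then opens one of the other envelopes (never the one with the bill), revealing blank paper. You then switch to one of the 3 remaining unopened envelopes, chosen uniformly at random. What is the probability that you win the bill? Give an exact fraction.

Your original envelope holds the bill with probability 1/5, so the other 4 collectively hold it with probability 4/5.
The host can always find an empty envelope to open, so this doesn't change that 4/5; it is now spread over the 3 remaining unopened envelopes.
P(win by switching) = (4/5) · (1/3) = 4/15.

4/15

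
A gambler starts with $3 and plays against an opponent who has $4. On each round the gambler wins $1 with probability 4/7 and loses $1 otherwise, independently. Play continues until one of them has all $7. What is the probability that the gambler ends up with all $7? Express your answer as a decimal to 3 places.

0.667

Let r = q/p = (3/7)/(4/7) = 3/4. The recurrence P(i) = p·P(i+1) + q·P(i−1) with P(0)=0, P(7)=1 gives P(i) = (1 − r^i)/(1 − r^7).
P(3) = (1 − (3/4)^3) / (1 − (3/4)^7) = 9472/14197 ≈ 0.667.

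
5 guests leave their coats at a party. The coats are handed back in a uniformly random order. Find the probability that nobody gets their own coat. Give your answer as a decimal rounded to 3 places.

0.367

This is the derangement probability: permutations of 5 with no fixed point.
D(5) = 5! · (1 − 1/1! + 1/2! − ··· + (−1)^5/5!) = 44.
P = 44/120 = 11/30 ≈ 0.367.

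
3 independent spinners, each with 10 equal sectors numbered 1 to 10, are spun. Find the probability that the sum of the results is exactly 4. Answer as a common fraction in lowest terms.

There are 10^3 = 1000 equally likely outcomes.
The number of ordered 3-tuples from {1,…,10} summing to 4 is 3.
P(sum = 4) = 3/1000.

3/1000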